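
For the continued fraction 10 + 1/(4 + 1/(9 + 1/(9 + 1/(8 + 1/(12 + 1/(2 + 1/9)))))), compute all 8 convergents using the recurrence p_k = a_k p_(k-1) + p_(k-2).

Using the convergent recurrence p_i = a_i*p_{i-1} + p_{i-2}, q_i = a_i*q_{i-1} + q_{i-2} with p_{-2}=0, p_{-1}=1, q_{-2}=1, q_{-1}=0:
  i=0: a_0=10, p_0 = 10*1 + 0 = 10, q_0 = 10*0 + 1 = 1.
  i=1: a_1=4, p_1 = 4*10 + 1 = 41, q_1 = 4*1 + 0 = 4.
  i=2: a_2=9, p_2 = 9*41 + 10 = 379, q_2 = 9*4 + 1 = 37.
  i=3: a_3=9, p_3 = 9*379 + 41 = 3452, q_3 = 9*37 + 4 = 337.
  i=4: a_4=8, p_4 = 8*3452 + 379 = 27995, q_4 = 8*337 + 37 = 2733.
  i=5: a_5=12, p_5 = 12*27995 + 3452 = 339392, q_5 = 12*2733 + 337 = 33133.
  i=6: a_6=2, p_6 = 2*339392 + 27995 = 706779, q_6 = 2*33133 + 2733 = 68999.
  i=7: a_7=9, p_7 = 9*706779 + 339392 = 6700403, q_7 = 9*68999 + 33133 = 654124.

10/1, 41/4, 379/37, 3452/337, 27995/2733, 339392/33133, 706779/68999, 6700403/654124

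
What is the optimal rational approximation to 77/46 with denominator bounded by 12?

5/3

Expand x = 77/46 as a continued fraction with the Euclidean algorithm:
  77 = 1*46 + 31, so a_0 = 1.
  46 = 1*31 + 15, so a_1 = 1.
  31 = 2*15 + 1, so a_2 = 2.
  15 = 15*1 + 0, so a_3 = 15.
so x = [1; 1, 2, 15].
Convergents (p_i = a_i*p_{i-1} + p_{i-2}, q_i = a_i*q_{i-1} + q_{i-2} with p_{-2}=0, p_{-1}=1, q_{-2}=1, q_{-1}=0), until the denominator exceeds 12:
  i=0: a_0=1, p_0 = 1*1 + 0 = 1, q_0 = 1*0 + 1 = 1.
  i=1: a_1=1, p_1 = 1*1 + 1 = 2, q_1 = 1*1 + 0 = 1.
  i=2: a_2=2, p_2 = 2*2 + 1 = 5, q_2 = 2*1 + 1 = 3.
  i=3: a_3=15, p_3 = 15*5 + 2 = 77, q_3 = 15*3 + 1 = 46.
q_3 = 46 > 12, so the last convergent with denominator <= 12 is p_2/q_2 = 5/3.
The closest fraction with denominator <= 12 is either p_2/q_2 or the intermediate fraction (k*p_2 + p_1)/(k*q_2 + q_1) with the largest k >= 1 whose denominator stays <= 12; these approach x as k grows, and every other convergent or intermediate fraction in range is farther away.
Largest k: floor((12 - q_1)/q_2) = floor((12 - 1)/3) = 3.
That gives (3*5 + 2)/(3*3 + 1) = 17/10.
Compare the errors: |x - 5/3| = |77*3 - 5*46|/(46*3) = 1/138, and |x - 17/10| = |77*10 - 17*46|/(46*10) = 12/460.
Cross-multiplying, 1*460 = 460 < 1656 = 12*138, so 1/138 is smaller: the convergent 5/3 is closer to x than 17/10.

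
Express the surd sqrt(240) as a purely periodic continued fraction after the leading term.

Write x_i = (sqrt(240) + m_i)/d_i with (m_0, d_0) = (0, 1). a_0 = floor(sqrt(240)) = 15, since 15^2 = 225 <= 240 < 256 = 16^2.
Iterate m_{i+1} = d_i*a_i - m_i, d_{i+1} = (240 - m_{i+1}^2)/d_i, a_{i+1} = floor((a_0 + m_{i+1})/d_{i+1}):
  m_1 = 1*15 - 0 = 15, d_1 = (240 - 15^2)/1 = 15/1 = 15, a_1 = floor((15 + 15)/15) = 2.
  m_2 = 15*2 - 15 = 15, d_2 = (240 - 15^2)/15 = 15/15 = 1, a_2 = floor((15 + 15)/1) = 30.
  m_3 = 1*30 - 15 = 15, d_3 = (240 - 15^2)/1 = 15/1 = 15: (m_3, d_3) = (m_1, d_1) = (15, 15), so from here the quotients repeat a_1, a_2; the period length is 2.
Hence the expansion of sqrt(240) is a_0 = 15 followed by the repeating block 2, 30 (period 2).

[15; (2, 30)]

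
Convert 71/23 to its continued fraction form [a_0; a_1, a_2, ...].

Run the Euclidean algorithm on 71 and 23; the successive quotients are the partial quotients a_0, a_1, ... (each step inverts the fractional part left over by the previous one):
  71 = 3*23 + 2, so a_0 = 3.
  23 = 11*2 + 1, so a_1 = 11.
  2 = 2*1 + 0, so a_2 = 2.
The remainder reaches 0 after 3 divisions, so the expansion has 3 partial quotients, read off in order.

[3; 11, 2]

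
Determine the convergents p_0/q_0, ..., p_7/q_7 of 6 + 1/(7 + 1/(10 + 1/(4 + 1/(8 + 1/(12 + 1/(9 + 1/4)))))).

6/1, 43/7, 436/71, 1787/291, 14732/2399, 178571/29079, 1621871/264110, 6666055/1085519

Using the convergent recurrence p_i = a_i*p_{i-1} + p_{i-2}, q_i = a_i*q_{i-1} + q_{i-2} with p_{-2}=0, p_{-1}=1, q_{-2}=1, q_{-1}=0:
  i=0: a_0=6, p_0 = 6*1 + 0 = 6, q_0 = 6*0 + 1 = 1.
  i=1: a_1=7, p_1 = 7*6 + 1 = 43, q_1 = 7*1 + 0 = 7.
  i=2: a_2=10, p_2 = 10*43 + 6 = 436, q_2 = 10*7 + 1 = 71.
  i=3: a_3=4, p_3 = 4*436 + 43 = 1787, q_3 = 4*71 + 7 = 291.
  i=4: a_4=8, p_4 = 8*1787 + 436 = 14732, q_4 = 8*291 + 71 = 2399.
  i=5: a_5=12, p_5 = 12*14732 + 1787 = 178571, q_5 = 12*2399 + 291 = 29079.
  i=6: a_6=9, p_6 = 9*178571 + 14732 = 1621871, q_6 = 9*29079 + 2399 = 264110.
  i=7: a_7=4, p_7 = 4*1621871 + 178571 = 6666055, q_7 = 4*264110 + 29079 = 1085519.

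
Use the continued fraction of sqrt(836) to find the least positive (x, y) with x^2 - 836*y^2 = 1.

(x, y) = (46551, 1610)

First expand sqrt(836) as a continued fraction. With x_i = (sqrt(836) + m_i)/d_i and (m_0, d_0) = (0, 1): a_0 = floor(sqrt(836)) = 28, since 28^2 = 784 <= 836 < 841 = 29^2.
Iterate m_{i+1} = d_i*a_i - m_i, d_{i+1} = (836 - m_{i+1}^2)/d_i, a_{i+1} = floor((a_0 + m_{i+1})/d_{i+1}):
  m_1 = 1*28 - 0 = 28, d_1 = (836 - 28^2)/1 = 52/1 = 52, a_1 = floor((28 + 28)/52) = 1.
  m_2 = 52*1 - 28 = 24, d_2 = (836 - 24^2)/52 = 260/52 = 5, a_2 = floor((28 + 24)/5) = 10.
  m_3 = 5*10 - 24 = 26, d_3 = (836 - 26^2)/5 = 160/5 = 32, a_3 = floor((28 + 26)/32) = 1.
  m_4 = 32*1 - 26 = 6, d_4 = (836 - 6^2)/32 = 800/32 = 25, a_4 = floor((28 + 6)/25) = 1.
  m_5 = 25*1 - 6 = 19, d_5 = (836 - 19^2)/25 = 475/25 = 19, a_5 = floor((28 + 19)/19) = 2.
  m_6 = 19*2 - 19 = 19, d_6 = (836 - 19^2)/19 = 475/19 = 25, a_6 = floor((28 + 19)/25) = 1.
  m_7 = 25*1 - 19 = 6, d_7 = (836 - 6^2)/25 = 800/25 = 32, a_7 = floor((28 + 6)/32) = 1.
  m_8 = 32*1 - 6 = 26, d_8 = (836 - 26^2)/32 = 160/32 = 5, a_8 = floor((28 + 26)/5) = 10.
  m_9 = 5*10 - 26 = 24, d_9 = (836 - 24^2)/5 = 260/5 = 52, a_9 = floor((28 + 24)/52) = 1.
  m_10 = 52*1 - 24 = 28, d_10 = (836 - 28^2)/52 = 52/52 = 1, a_10 = floor((28 + 28)/1) = 56.
  m_11 = 1*56 - 28 = 28, d_11 = (836 - 28^2)/1 = 52/1 = 52: (m_11, d_11) = (m_1, d_1) = (28, 52), so from here the quotients repeat a_1, ..., a_10; the period length is 10.
So sqrt(836) = [28; (1, 10, 1, 1, 2, 1, 1, 10, 1, 56)] with period length k = 10.
k is even, so the fundamental solution of x^2 - 836y^2 = 1 is (p_{k-1}, q_{k-1}) = (p_9, q_9); compute convergents through index 9.
Convergents (p_i = a_i*p_{i-1} + p_{i-2}, q_i = a_i*q_{i-1} + q_{i-2} with p_{-2}=0, p_{-1}=1, q_{-2}=1, q_{-1}=0):
  i=0: a_0=28, p_0 = 28*1 + 0 = 28, q_0 = 28*0 + 1 = 1.
  i=1: a_1=1, p_1 = 1*28 + 1 = 29, q_1 = 1*1 + 0 = 1.
  i=2: a_2=10, p_2 = 10*29 + 28 = 318, q_2 = 10*1 + 1 = 11.
  i=3: a_3=1, p_3 = 1*318 + 29 = 347, q_3 = 1*11 + 1 = 12.
  i=4: a_4=1, p_4 = 1*347 + 318 = 665, q_4 = 1*12 + 11 = 23.
  i=5: a_5=2, p_5 = 2*665 + 347 = 1677, q_5 = 2*23 + 12 = 58.
  i=6: a_6=1, p_6 = 1*1677 + 665 = 2342, q_6 = 1*58 + 23 = 81.
  i=7: a_7=1, p_7 = 1*2342 + 1677 = 4019, q_7 = 1*81 + 58 = 139.
  i=8: a_8=10, p_8 = 10*4019 + 2342 = 42532, q_8 = 10*139 + 81 = 1471.
  i=9: a_9=1, p_9 = 1*42532 + 4019 = 46551, q_9 = 1*1471 + 139 = 1610.
Check: 46551^2 - 836*1610^2 = 2166995601 - 2166995600 = 1, so (x, y) = (46551, 1610) solves the equation, and by the theorem it is the least positive solution.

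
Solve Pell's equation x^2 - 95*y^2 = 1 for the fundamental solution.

(x, y) = (39, 4)

First expand sqrt(95) as a continued fraction. With x_i = (sqrt(95) + m_i)/d_i and (m_0, d_0) = (0, 1): a_0 = floor(sqrt(95)) = 9, since 9^2 = 81 <= 95 < 100 = 10^2.
Iterate m_{i+1} = d_i*a_i - m_i, d_{i+1} = (95 - m_{i+1}^2)/d_i, a_{i+1} = floor((a_0 + m_{i+1})/d_{i+1}):
  m_1 = 1*9 - 0 = 9, d_1 = (95 - 9^2)/1 = 14/1 = 14, a_1 = floor((9 + 9)/14) = 1.
  m_2 = 14*1 - 9 = 5, d_2 = (95 - 5^2)/14 = 70/14 = 5, a_2 = floor((9 + 5)/5) = 2.
  m_3 = 5*2 - 5 = 5, d_3 = (95 - 5^2)/5 = 70/5 = 14, a_3 = floor((9 + 5)/14) = 1.
  m_4 = 14*1 - 5 = 9, d_4 = (95 - 9^2)/14 = 14/14 = 1, a_4 = floor((9 + 9)/1) = 18.
  m_5 = 1*18 - 9 = 9, d_5 = (95 - 9^2)/1 = 14/1 = 14: (m_5, d_5) = (m_1, d_1) = (9, 14), so from here the quotients repeat a_1, ..., a_4; the period length is 4.
So sqrt(95) = [9; (1, 2, 1, 18)] with period length k = 4.
k is even, so the fundamental solution of x^2 - 95y^2 = 1 is (p_{k-1}, q_{k-1}) = (p_3, q_3); compute convergents through index 3.
Convergents (p_i = a_i*p_{i-1} + p_{i-2}, q_i = a_i*q_{i-1} + q_{i-2} with p_{-2}=0, p_{-1}=1, q_{-2}=1, q_{-1}=0):
  i=0: a_0=9, p_0 = 9*1 + 0 = 9, q_0 = 9*0 + 1 = 1.
  i=1: a_1=1, p_1 = 1*9 + 1 = 10, q_1 = 1*1 + 0 = 1.
  i=2: a_2=2, p_2 = 2*10 + 9 = 29, q_2 = 2*1 + 1 = 3.
  i=3: a_3=1, p_3 = 1*29 + 10 = 39, q_3 = 1*3 + 1 = 4.
Check: 39^2 - 95*4^2 = 1521 - 1520 = 1, so (x, y) = (39, 4) solves the equation, and by the theorem it is the least positive solution.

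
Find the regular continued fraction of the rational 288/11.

Run the Euclidean algorithm on 288 and 11; the successive quotients are the partial quotients a_0, a_1, ... (each step inverts the fractional part left over by the previous one):
  288 = 26*11 + 2, so a_0 = 26.
  11 = 5*2 + 1, so a_1 = 5.
  2 = 2*1 + 0, so a_2 = 2.
The remainder reaches 0 after 3 divisions, so the expansion has 3 partial quotients, read off in order.

[26; 5, 2]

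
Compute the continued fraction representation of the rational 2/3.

[0; 1, 2]

Run the Euclidean algorithm on 2 and 3; the successive quotients are the partial quotients a_0, a_1, ... (each step inverts the fractional part left over by the previous one):
  2 = 0*3 + 2, so a_0 = 0.
  3 = 1*2 + 1, so a_1 = 1.
  2 = 2*1 + 0, so a_2 = 2.
The remainder reaches 0 after 3 divisions, so the expansion has 3 partial quotients, read off in order.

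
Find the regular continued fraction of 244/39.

[6; 3, 1, 9]

Run the Euclidean algorithm on 244 and 39; the successive quotients are the partial quotients a_0, a_1, ... (each step inverts the fractional part left over by the previous one):
  244 = 6*39 + 10, so a_0 = 6.
  39 = 3*10 + 9, so a_1 = 3.
  10 = 1*9 + 1, so a_2 = 1.
  9 = 9*1 + 0, so a_3 = 9.
The remainder reaches 0 after 4 divisions, so the expansion has 4 partial quotients, read off in order.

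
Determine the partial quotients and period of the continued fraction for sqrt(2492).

Write x_i = (sqrt(2492) + m_i)/d_i with (m_0, d_0) = (0, 1). a_0 = floor(sqrt(2492)) = 49, since 49^2 = 2401 <= 2492 < 2500 = 50^2.
Iterate m_{i+1} = d_i*a_i - m_i, d_{i+1} = (2492 - m_{i+1}^2)/d_i, a_{i+1} = floor((a_0 + m_{i+1})/d_{i+1}):
  m_1 = 1*49 - 0 = 49, d_1 = (2492 - 49^2)/1 = 91/1 = 91, a_1 = floor((49 + 49)/91) = 1.
  m_2 = 91*1 - 49 = 42, d_2 = (2492 - 42^2)/91 = 728/91 = 8, a_2 = floor((49 + 42)/8) = 11.
  m_3 = 8*11 - 42 = 46, d_3 = (2492 - 46^2)/8 = 376/8 = 47, a_3 = floor((49 + 46)/47) = 2.
  m_4 = 47*2 - 46 = 48, d_4 = (2492 - 48^2)/47 = 188/47 = 4, a_4 = floor((49 + 48)/4) = 24.
  m_5 = 4*24 - 48 = 48, d_5 = (2492 - 48^2)/4 = 188/4 = 47, a_5 = floor((49 + 48)/47) = 2.
  m_6 = 47*2 - 48 = 46, d_6 = (2492 - 46^2)/47 = 376/47 = 8, a_6 = floor((49 + 46)/8) = 11.
  m_7 = 8*11 - 46 = 42, d_7 = (2492 - 42^2)/8 = 728/8 = 91, a_7 = floor((49 + 42)/91) = 1.
  m_8 = 91*1 - 42 = 49, d_8 = (2492 - 49^2)/91 = 91/91 = 1, a_8 = floor((49 + 49)/1) = 98.
  m_9 = 1*98 - 49 = 49, d_9 = (2492 - 49^2)/1 = 91/1 = 91: (m_9, d_9) = (m_1, d_1) = (49, 91), so from here the quotients repeat a_1, ..., a_8; the period length is 8.
Hence the expansion of sqrt(2492) is a_0 = 49 followed by the repeating block 1, 11, 2, 24, 2, 11, 1, 98 (period 8).

[49; (1, 11, 2, 24, 2, 11, 1, 98)]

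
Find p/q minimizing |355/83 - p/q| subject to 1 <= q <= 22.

77/18

Expand x = 355/83 as a continued fraction with the Euclidean algorithm:
  355 = 4*83 + 23, so a_0 = 4.
  83 = 3*23 + 14, so a_1 = 3.
  23 = 1*14 + 9, so a_2 = 1.
  14 = 1*9 + 5, so a_3 = 1.
  9 = 1*5 + 4, so a_4 = 1.
  5 = 1*4 + 1, so a_5 = 1.
  4 = 4*1 + 0, so a_6 = 4.
so x = [4; 3, 1, 1, 1, 1, 4].
Convergents (p_i = a_i*p_{i-1} + p_{i-2}, q_i = a_i*q_{i-1} + q_{i-2} with p_{-2}=0, p_{-1}=1, q_{-2}=1, q_{-1}=0), until the denominator exceeds 22:
  i=0: a_0=4, p_0 = 4*1 + 0 = 4, q_0 = 4*0 + 1 = 1.
  i=1: a_1=3, p_1 = 3*4 + 1 = 13, q_1 = 3*1 + 0 = 3.
  i=2: a_2=1, p_2 = 1*13 + 4 = 17, q_2 = 1*3 + 1 = 4.
  i=3: a_3=1, p_3 = 1*17 + 13 = 30, q_3 = 1*4 + 3 = 7.
  i=4: a_4=1, p_4 = 1*30 + 17 = 47, q_4 = 1*7 + 4 = 11.
  i=5: a_5=1, p_5 = 1*47 + 30 = 77, q_5 = 1*11 + 7 = 18.
  i=6: a_6=4, p_6 = 4*77 + 47 = 355, q_6 = 4*18 + 11 = 83.
q_6 = 83 > 22, so the last convergent with denominator <= 22 is p_5/q_5 = 77/18.
The closest fraction with denominator <= 22 is either p_5/q_5 or the intermediate fraction (k*p_5 + p_4)/(k*q_5 + q_4) with the largest k >= 1 whose denominator stays <= 22; these approach x as k grows, and every other convergent or intermediate fraction in range is farther away.
Largest k: floor((22 - q_4)/q_5) = floor((22 - 11)/18) = 0.
Since k = 0, no intermediate fraction beyond p_5/q_5 has denominator <= 22, so the convergent 77/18 is the closest (its error is |355*18 - 77*83|/(83*18) = 1/1494).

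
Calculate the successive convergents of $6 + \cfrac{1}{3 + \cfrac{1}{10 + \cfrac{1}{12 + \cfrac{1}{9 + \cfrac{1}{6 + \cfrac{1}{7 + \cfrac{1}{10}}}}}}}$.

6/1, 19/3, 196/31, 2371/375, 21535/3406, 131581/20811, 942602/149083, 9557601/1511641

Using the convergent recurrence p_i = a_i*p_{i-1} + p_{i-2}, q_i = a_i*q_{i-1} + q_{i-2} with p_{-2}=0, p_{-1}=1, q_{-2}=1, q_{-1}=0:
  i=0: a_0=6, p_0 = 6*1 + 0 = 6, q_0 = 6*0 + 1 = 1.
  i=1: a_1=3, p_1 = 3*6 + 1 = 19, q_1 = 3*1 + 0 = 3.
  i=2: a_2=10, p_2 = 10*19 + 6 = 196, q_2 = 10*3 + 1 = 31.
  i=3: a_3=12, p_3 = 12*196 + 19 = 2371, q_3 = 12*31 + 3 = 375.
  i=4: a_4=9, p_4 = 9*2371 + 196 = 21535, q_4 = 9*375 + 31 = 3406.
  i=5: a_5=6, p_5 = 6*21535 + 2371 = 131581, q_5 = 6*3406 + 375 = 20811.
  i=6: a_6=7, p_6 = 7*131581 + 21535 = 942602, q_6 = 7*20811 + 3406 = 149083.
  i=7: a_7=10, p_7 = 10*942602 + 131581 = 9557601, q_7 = 10*149083 + 20811 = 1511641.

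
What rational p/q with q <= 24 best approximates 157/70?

47/21

Expand x = 157/70 as a continued fraction with the Euclidean algorithm:
  157 = 2*70 + 17, so a_0 = 2.
  70 = 4*17 + 2, so a_1 = 4.
  17 = 8*2 + 1, so a_2 = 8.
  2 = 2*1 + 0, so a_3 = 2.
so x = [2; 4, 8, 2].
Convergents (p_i = a_i*p_{i-1} + p_{i-2}, q_i = a_i*q_{i-1} + q_{i-2} with p_{-2}=0, p_{-1}=1, q_{-2}=1, q_{-1}=0), until the denominator exceeds 24:
  i=0: a_0=2, p_0 = 2*1 + 0 = 2, q_0 = 2*0 + 1 = 1.
  i=1: a_1=4, p_1 = 4*2 + 1 = 9, q_1 = 4*1 + 0 = 4.
  i=2: a_2=8, p_2 = 8*9 + 2 = 74, q_2 = 8*4 + 1 = 33.
q_2 = 33 > 24, so the last convergent with denominator <= 24 is p_1/q_1 = 9/4.
The closest fraction with denominator <= 24 is either p_1/q_1 or the intermediate fraction (k*p_1 + p_0)/(k*q_1 + q_0) with the largest k >= 1 whose denominator stays <= 24; these approach x as k grows, and every other convergent or intermediate fraction in range is farther away.
Largest k: floor((24 - q_0)/q_1) = floor((24 - 1)/4) = 5.
That gives (5*9 + 2)/(5*4 + 1) = 47/21.
Compare the errors: |x - 9/4| = |157*4 - 9*70|/(70*4) = 2/280, and |x - 47/21| = |157*21 - 47*70|/(70*21) = 7/1470.
Cross-multiplying, 7*280 = 1960 < 2940 = 2*1470, so 7/1470 is smaller: the intermediate fraction 47/21 is closer to x than 9/4.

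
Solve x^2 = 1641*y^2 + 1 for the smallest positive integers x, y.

(x, y) = (4375, 108)

First expand sqrt(1641) as a continued fraction. With x_i = (sqrt(1641) + m_i)/d_i and (m_0, d_0) = (0, 1): a_0 = floor(sqrt(1641)) = 40, since 40^2 = 1600 <= 1641 < 1681 = 41^2.
Iterate m_{i+1} = d_i*a_i - m_i, d_{i+1} = (1641 - m_{i+1}^2)/d_i, a_{i+1} = floor((a_0 + m_{i+1})/d_{i+1}):
  m_1 = 1*40 - 0 = 40, d_1 = (1641 - 40^2)/1 = 41/1 = 41, a_1 = floor((40 + 40)/41) = 1.
  m_2 = 41*1 - 40 = 1, d_2 = (1641 - 1^2)/41 = 1640/41 = 40, a_2 = floor((40 + 1)/40) = 1.
  m_3 = 40*1 - 1 = 39, d_3 = (1641 - 39^2)/40 = 120/40 = 3, a_3 = floor((40 + 39)/3) = 26.
  m_4 = 3*26 - 39 = 39, d_4 = (1641 - 39^2)/3 = 120/3 = 40, a_4 = floor((40 + 39)/40) = 1.
  m_5 = 40*1 - 39 = 1, d_5 = (1641 - 1^2)/40 = 1640/40 = 41, a_5 = floor((40 + 1)/41) = 1.
  m_6 = 41*1 - 1 = 40, d_6 = (1641 - 40^2)/41 = 41/41 = 1, a_6 = floor((40 + 40)/1) = 80.
  m_7 = 1*80 - 40 = 40, d_7 = (1641 - 40^2)/1 = 41/1 = 41: (m_7, d_7) = (m_1, d_1) = (40, 41), so from here the quotients repeat a_1, ..., a_6; the period length is 6.
So sqrt(1641) = [40; (1, 1, 26, 1, 1, 80)] with period length k = 6.
k is even, so the fundamental solution of x^2 - 1641y^2 = 1 is (p_{k-1}, q_{k-1}) = (p_5, q_5); compute convergents through index 5.
Convergents (p_i = a_i*p_{i-1} + p_{i-2}, q_i = a_i*q_{i-1} + q_{i-2} with p_{-2}=0, p_{-1}=1, q_{-2}=1, q_{-1}=0):
  i=0: a_0=40, p_0 = 40*1 + 0 = 40, q_0 = 40*0 + 1 = 1.
  i=1: a_1=1, p_1 = 1*40 + 1 = 41, q_1 = 1*1 + 0 = 1.
  i=2: a_2=1, p_2 = 1*41 + 40 = 81, q_2 = 1*1 + 1 = 2.
  i=3: a_3=26, p_3 = 26*81 + 41 = 2147, q_3 = 26*2 + 1 = 53.
  i=4: a_4=1, p_4 = 1*2147 + 81 = 2228, q_4 = 1*53 + 2 = 55.
  i=5: a_5=1, p_5 = 1*2228 + 2147 = 4375, q_5 = 1*55 + 53 = 108.
Check: 4375^2 - 1641*108^2 = 19140625 - 19140624 = 1, so (x, y) = (4375, 108) solves the equation, and by the theorem it is the least positive solution.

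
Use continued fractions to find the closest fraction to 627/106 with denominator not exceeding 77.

Expand x = 627/106 as a continued fraction with the Euclidean algorithm:
  627 = 5*106 + 97, so a_0 = 5.
  106 = 1*97 + 9, so a_1 = 1.
  97 = 10*9 + 7, so a_2 = 10.
  9 = 1*7 + 2, so a_3 = 1.
  7 = 3*2 + 1, so a_4 = 3.
  2 = 2*1 + 0, so a_5 = 2.
so x = [5; 1, 10, 1, 3, 2].
Convergents (p_i = a_i*p_{i-1} + p_{i-2}, q_i = a_i*q_{i-1} + q_{i-2} with p_{-2}=0, p_{-1}=1, q_{-2}=1, q_{-1}=0), until the denominator exceeds 77:
  i=0: a_0=5, p_0 = 5*1 + 0 = 5, q_0 = 5*0 + 1 = 1.
  i=1: a_1=1, p_1 = 1*5 + 1 = 6, q_1 = 1*1 + 0 = 1.
  i=2: a_2=10, p_2 = 10*6 + 5 = 65, q_2 = 10*1 + 1 = 11.
  i=3: a_3=1, p_3 = 1*65 + 6 = 71, q_3 = 1*11 + 1 = 12.
  i=4: a_4=3, p_4 = 3*71 + 65 = 278, q_4 = 3*12 + 11 = 47.
  i=5: a_5=2, p_5 = 2*278 + 71 = 627, q_5 = 2*47 + 12 = 106.
q_5 = 106 > 77, so the last convergent with denominator <= 77 is p_4/q_4 = 278/47.
The closest fraction with denominator <= 77 is either p_4/q_4 or the intermediate fraction (k*p_4 + p_3)/(k*q_4 + q_3) with the largest k >= 1 whose denominator stays <= 77; these approach x as k grows, and every other convergent or intermediate fraction in range is farther away.
Largest k: floor((77 - q_3)/q_4) = floor((77 - 12)/47) = 1.
That gives (1*278 + 71)/(1*47 + 12) = 349/59.
Compare the errors: |x - 278/47| = |627*47 - 278*106|/(106*47) = 1/4982, and |x - 349/59| = |627*59 - 349*106|/(106*59) = 1/6254.
Cross-multiplying, 1*4982 = 4982 < 6254 = 1*6254, so 1/6254 is smaller: the intermediate fraction 349/59 is closer to x than 278/47.

349/59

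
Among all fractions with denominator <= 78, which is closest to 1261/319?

253/64

Expand x = 1261/319 as a continued fraction with the Euclidean algorithm:
  1261 = 3*319 + 304, so a_0 = 3.
  319 = 1*304 + 15, so a_1 = 1.
  304 = 20*15 + 4, so a_2 = 20.
  15 = 3*4 + 3, so a_3 = 3.
  4 = 1*3 + 1, so a_4 = 1.
  3 = 3*1 + 0, so a_5 = 3.
so x = [3; 1, 20, 3, 1, 3].
Convergents (p_i = a_i*p_{i-1} + p_{i-2}, q_i = a_i*q_{i-1} + q_{i-2} with p_{-2}=0, p_{-1}=1, q_{-2}=1, q_{-1}=0), until the denominator exceeds 78:
  i=0: a_0=3, p_0 = 3*1 + 0 = 3, q_0 = 3*0 + 1 = 1.
  i=1: a_1=1, p_1 = 1*3 + 1 = 4, q_1 = 1*1 + 0 = 1.
  i=2: a_2=20, p_2 = 20*4 + 3 = 83, q_2 = 20*1 + 1 = 21.
  i=3: a_3=3, p_3 = 3*83 + 4 = 253, q_3 = 3*21 + 1 = 64.
  i=4: a_4=1, p_4 = 1*253 + 83 = 336, q_4 = 1*64 + 21 = 85.
q_4 = 85 > 78, so the last convergent with denominator <= 78 is p_3/q_3 = 253/64.
The closest fraction with denominator <= 78 is either p_3/q_3 or the intermediate fraction (k*p_3 + p_2)/(k*q_3 + q_2) with the largest k >= 1 whose denominator stays <= 78; these approach x as k grows, and every other convergent or intermediate fraction in range is farther away.
Largest k: floor((78 - q_2)/q_3) = floor((78 - 21)/64) = 0.
Since k = 0, no intermediate fraction beyond p_3/q_3 has denominator <= 78, so the convergent 253/64 is the closest (its error is |1261*64 - 253*319|/(319*64) = 3/20416).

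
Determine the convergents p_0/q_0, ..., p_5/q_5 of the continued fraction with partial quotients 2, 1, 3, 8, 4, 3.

2/1, 3/1, 11/4, 91/33, 375/136, 1216/441

Using the convergent recurrence p_i = a_i*p_{i-1} + p_{i-2}, q_i = a_i*q_{i-1} + q_{i-2} with p_{-2}=0, p_{-1}=1, q_{-2}=1, q_{-1}=0:
  i=0: a_0=2, p_0 = 2*1 + 0 = 2, q_0 = 2*0 + 1 = 1.
  i=1: a_1=1, p_1 = 1*2 + 1 = 3, q_1 = 1*1 + 0 = 1.
  i=2: a_2=3, p_2 = 3*3 + 2 = 11, q_2 = 3*1 + 1 = 4.
  i=3: a_3=8, p_3 = 8*11 + 3 = 91, q_3 = 8*4 + 1 = 33.
  i=4: a_4=4, p_4 = 4*91 + 11 = 375, q_4 = 4*33 + 4 = 136.
  i=5: a_5=3, p_5 = 3*375 + 91 = 1216, q_5 = 3*136 + 33 = 441.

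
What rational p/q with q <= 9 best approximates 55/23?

12/5

Expand x = 55/23 as a continued fraction with the Euclidean algorithm:
  55 = 2*23 + 9, so a_0 = 2.
  23 = 2*9 + 5, so a_1 = 2.
  9 = 1*5 + 4, so a_2 = 1.
  5 = 1*4 + 1, so a_3 = 1.
  4 = 4*1 + 0, so a_4 = 4.
so x = [2; 2, 1, 1, 4].
Convergents (p_i = a_i*p_{i-1} + p_{i-2}, q_i = a_i*q_{i-1} + q_{i-2} with p_{-2}=0, p_{-1}=1, q_{-2}=1, q_{-1}=0), until the denominator exceeds 9:
  i=0: a_0=2, p_0 = 2*1 + 0 = 2, q_0 = 2*0 + 1 = 1.
  i=1: a_1=2, p_1 = 2*2 + 1 = 5, q_1 = 2*1 + 0 = 2.
  i=2: a_2=1, p_2 = 1*5 + 2 = 7, q_2 = 1*2 + 1 = 3.
  i=3: a_3=1, p_3 = 1*7 + 5 = 12, q_3 = 1*3 + 2 = 5.
  i=4: a_4=4, p_4 = 4*12 + 7 = 55, q_4 = 4*5 + 3 = 23.
q_4 = 23 > 9, so the last convergent with denominator <= 9 is p_3/q_3 = 12/5.
The closest fraction with denominator <= 9 is either p_3/q_3 or the intermediate fraction (k*p_3 + p_2)/(k*q_3 + q_2) with the largest k >= 1 whose denominator stays <= 9; these approach x as k grows, and every other convergent or intermediate fraction in range is farther away.
Largest k: floor((9 - q_2)/q_3) = floor((9 - 3)/5) = 1.
That gives (1*12 + 7)/(1*5 + 3) = 19/8.
Compare the errors: |x - 12/5| = |55*5 - 12*23|/(23*5) = 1/115, and |x - 19/8| = |55*8 - 19*23|/(23*8) = 3/184.
Cross-multiplying, 1*184 = 184 < 345 = 3*115, so 1/115 is smaller: the convergent 12/5 is closer to x than 19/8.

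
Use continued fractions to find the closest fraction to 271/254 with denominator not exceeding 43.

16/15

Expand x = 271/254 as a continued fraction with the Euclidean algorithm:
  271 = 1*254 + 17, so a_0 = 1.
  254 = 14*17 + 16, so a_1 = 14.
  17 = 1*16 + 1, so a_2 = 1.
  16 = 16*1 + 0, so a_3 = 16.
so x = [1; 14, 1, 16].
Convergents (p_i = a_i*p_{i-1} + p_{i-2}, q_i = a_i*q_{i-1} + q_{i-2} with p_{-2}=0, p_{-1}=1, q_{-2}=1, q_{-1}=0), until the denominator exceeds 43:
  i=0: a_0=1, p_0 = 1*1 + 0 = 1, q_0 = 1*0 + 1 = 1.
  i=1: a_1=14, p_1 = 14*1 + 1 = 15, q_1 = 14*1 + 0 = 14.
  i=2: a_2=1, p_2 = 1*15 + 1 = 16, q_2 = 1*14 + 1 = 15.
  i=3: a_3=16, p_3 = 16*16 + 15 = 271, q_3 = 16*15 + 14 = 254.
q_3 = 254 > 43, so the last convergent with denominator <= 43 is p_2/q_2 = 16/15.
The closest fraction with denominator <= 43 is either p_2/q_2 or the intermediate fraction (k*p_2 + p_1)/(k*q_2 + q_1) with the largest k >= 1 whose denominator stays <= 43; these approach x as k grows, and every other convergent or intermediate fraction in range is farther away.
Largest k: floor((43 - q_1)/q_2) = floor((43 - 14)/15) = 1.
That gives (1*16 + 15)/(1*15 + 14) = 31/29.
Compare the errors: |x - 16/15| = |271*15 - 16*254|/(254*15) = 1/3810, and |x - 31/29| = |271*29 - 31*254|/(254*29) = 15/7366.
Cross-multiplying, 1*7366 = 7366 < 57150 = 15*3810, so 1/3810 is smaller: the convergent 16/15 is closer to x than 31/29.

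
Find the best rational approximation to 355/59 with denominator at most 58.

349/58

Expand x = 355/59 as a continued fraction with the Euclidean algorithm:
  355 = 6*59 + 1, so a_0 = 6.
  59 = 59*1 + 0, so a_1 = 59.
so x = [6; 59].
Convergents (p_i = a_i*p_{i-1} + p_{i-2}, q_i = a_i*q_{i-1} + q_{i-2} with p_{-2}=0, p_{-1}=1, q_{-2}=1, q_{-1}=0), until the denominator exceeds 58:
  i=0: a_0=6, p_0 = 6*1 + 0 = 6, q_0 = 6*0 + 1 = 1.
  i=1: a_1=59, p_1 = 59*6 + 1 = 355, q_1 = 59*1 + 0 = 59.
q_1 = 59 > 58, so the last convergent with denominator <= 58 is p_0/q_0 = 6/1.
The closest fraction with denominator <= 58 is either p_0/q_0 or the intermediate fraction (k*p_0 + p_{-1})/(k*q_0 + q_{-1}) with the largest k >= 1 whose denominator stays <= 58; these approach x as k grows, and every other convergent or intermediate fraction in range is farther away.
Largest k: floor((58 - q_{-1})/q_0) = floor((58 - 0)/1) = 58 (using the seeds p_{-1} = 1, q_{-1} = 0).
That gives (58*6 + 1)/(58*1 + 0) = 349/58.
Compare the errors: |x - 6/1| = |355*1 - 6*59|/(59*1) = 1/59, and |x - 349/58| = |355*58 - 349*59|/(59*58) = 1/3422.
Cross-multiplying, 1*59 = 59 < 3422 = 1*3422, so 1/3422 is smaller: the intermediate fraction 349/58 is closer to x than 6/1.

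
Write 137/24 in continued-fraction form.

[5; 1, 2, 2, 3]

Run the Euclidean algorithm on 137 and 24; the successive quotients are the partial quotients a_0, a_1, ... (each step inverts the fractional part left over by the previous one):
  137 = 5*24 + 17, so a_0 = 5.
  24 = 1*17 + 7, so a_1 = 1.
  17 = 2*7 + 3, so a_2 = 2.
  7 = 2*3 + 1, so a_3 = 2.
  3 = 3*1 + 0, so a_4 = 3.
The remainder reaches 0 after 5 divisions, so the expansion has 5 partial quotients, read off in order.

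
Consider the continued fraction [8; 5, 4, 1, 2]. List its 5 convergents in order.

Using the convergent recurrence p_i = a_i*p_{i-1} + p_{i-2}, q_i = a_i*q_{i-1} + q_{i-2} with p_{-2}=0, p_{-1}=1, q_{-2}=1, q_{-1}=0:
  i=0: a_0=8, p_0 = 8*1 + 0 = 8, q_0 = 8*0 + 1 = 1.
  i=1: a_1=5, p_1 = 5*8 + 1 = 41, q_1 = 5*1 + 0 = 5.
  i=2: a_2=4, p_2 = 4*41 + 8 = 172, q_2 = 4*5 + 1 = 21.
  i=3: a_3=1, p_3 = 1*172 + 41 = 213, q_3 = 1*21 + 5 = 26.
  i=4: a_4=2, p_4 = 2*213 + 172 = 598, q_4 = 2*26 + 21 = 73.

8/1, 41/5, 172/21, 213/26, 598/73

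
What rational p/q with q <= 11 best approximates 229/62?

Expand x = 229/62 as a continued fraction with the Euclidean algorithm:
  229 = 3*62 + 43, so a_0 = 3.
  62 = 1*43 + 19, so a_1 = 1.
  43 = 2*19 + 5, so a_2 = 2.
  19 = 3*5 + 4, so a_3 = 3.
  5 = 1*4 + 1, so a_4 = 1.
  4 = 4*1 + 0, so a_5 = 4.
so x = [3; 1, 2, 3, 1, 4].
Convergents (p_i = a_i*p_{i-1} + p_{i-2}, q_i = a_i*q_{i-1} + q_{i-2} with p_{-2}=0, p_{-1}=1, q_{-2}=1, q_{-1}=0), until the denominator exceeds 11:
  i=0: a_0=3, p_0 = 3*1 + 0 = 3, q_0 = 3*0 + 1 = 1.
  i=1: a_1=1, p_1 = 1*3 + 1 = 4, q_1 = 1*1 + 0 = 1.
  i=2: a_2=2, p_2 = 2*4 + 3 = 11, q_2 = 2*1 + 1 = 3.
  i=3: a_3=3, p_3 = 3*11 + 4 = 37, q_3 = 3*3 + 1 = 10.
  i=4: a_4=1, p_4 = 1*37 + 11 = 48, q_4 = 1*10 + 3 = 13.
q_4 = 13 > 11, so the last convergent with denominator <= 11 is p_3/q_3 = 37/10.
The closest fraction with denominator <= 11 is either p_3/q_3 or the intermediate fraction (k*p_3 + p_2)/(k*q_3 + q_2) with the largest k >= 1 whose denominator stays <= 11; these approach x as k grows, and every other convergent or intermediate fraction in range is farther away.
Largest k: floor((11 - q_2)/q_3) = floor((11 - 3)/10) = 0.
Since k = 0, no intermediate fraction beyond p_3/q_3 has denominator <= 11, so the convergent 37/10 is the closest (its error is |229*10 - 37*62|/(62*10) = 4/620).

37/10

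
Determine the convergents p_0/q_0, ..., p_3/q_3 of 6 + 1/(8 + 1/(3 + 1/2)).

6/1, 49/8, 153/25, 355/58

Using the convergent recurrence p_i = a_i*p_{i-1} + p_{i-2}, q_i = a_i*q_{i-1} + q_{i-2} with p_{-2}=0, p_{-1}=1, q_{-2}=1, q_{-1}=0:
  i=0: a_0=6, p_0 = 6*1 + 0 = 6, q_0 = 6*0 + 1 = 1.
  i=1: a_1=8, p_1 = 8*6 + 1 = 49, q_1 = 8*1 + 0 = 8.
  i=2: a_2=3, p_2 = 3*49 + 6 = 153, q_2 = 3*8 + 1 = 25.
  i=3: a_3=2, p_3 = 2*153 + 49 = 355, q_3 = 2*25 + 8 = 58.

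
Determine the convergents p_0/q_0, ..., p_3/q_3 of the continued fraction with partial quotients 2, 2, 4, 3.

2/1, 5/2, 22/9, 71/29

Using the convergent recurrence p_i = a_i*p_{i-1} + p_{i-2}, q_i = a_i*q_{i-1} + q_{i-2} with p_{-2}=0, p_{-1}=1, q_{-2}=1, q_{-1}=0:
  i=0: a_0=2, p_0 = 2*1 + 0 = 2, q_0 = 2*0 + 1 = 1.
  i=1: a_1=2, p_1 = 2*2 + 1 = 5, q_1 = 2*1 + 0 = 2.
  i=2: a_2=4, p_2 = 4*5 + 2 = 22, q_2 = 4*2 + 1 = 9.
  i=3: a_3=3, p_3 = 3*22 + 5 = 71, q_3 = 3*9 + 2 = 29.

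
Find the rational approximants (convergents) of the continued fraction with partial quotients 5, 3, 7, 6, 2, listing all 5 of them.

5/1, 16/3, 117/22, 718/135, 1553/292

Using the convergent recurrence p_i = a_i*p_{i-1} + p_{i-2}, q_i = a_i*q_{i-1} + q_{i-2} with p_{-2}=0, p_{-1}=1, q_{-2}=1, q_{-1}=0:
  i=0: a_0=5, p_0 = 5*1 + 0 = 5, q_0 = 5*0 + 1 = 1.
  i=1: a_1=3, p_1 = 3*5 + 1 = 16, q_1 = 3*1 + 0 = 3.
  i=2: a_2=7, p_2 = 7*16 + 5 = 117, q_2 = 7*3 + 1 = 22.
  i=3: a_3=6, p_3 = 6*117 + 16 = 718, q_3 = 6*22 + 3 = 135.
  i=4: a_4=2, p_4 = 2*718 + 117 = 1553, q_4 = 2*135 + 22 = 292.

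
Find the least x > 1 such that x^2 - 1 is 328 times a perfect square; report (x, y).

First expand sqrt(328) as a continued fraction. With x_i = (sqrt(328) + m_i)/d_i and (m_0, d_0) = (0, 1): a_0 = floor(sqrt(328)) = 18, since 18^2 = 324 <= 328 < 361 = 19^2.
Iterate m_{i+1} = d_i*a_i - m_i, d_{i+1} = (328 - m_{i+1}^2)/d_i, a_{i+1} = floor((a_0 + m_{i+1})/d_{i+1}):
  m_1 = 1*18 - 0 = 18, d_1 = (328 - 18^2)/1 = 4/1 = 4, a_1 = floor((18 + 18)/4) = 9.
  m_2 = 4*9 - 18 = 18, d_2 = (328 - 18^2)/4 = 4/4 = 1, a_2 = floor((18 + 18)/1) = 36.
  m_3 = 1*36 - 18 = 18, d_3 = (328 - 18^2)/1 = 4/1 = 4: (m_3, d_3) = (m_1, d_1) = (18, 4), so from here the quotients repeat a_1, a_2; the period length is 2.
So sqrt(328) = [18; (9, 36)] with period length k = 2.
k is even, so the fundamental solution of x^2 - 328y^2 = 1 is (p_{k-1}, q_{k-1}) = (p_1, q_1); compute convergents through index 1.
Convergents (p_i = a_i*p_{i-1} + p_{i-2}, q_i = a_i*q_{i-1} + q_{i-2} with p_{-2}=0, p_{-1}=1, q_{-2}=1, q_{-1}=0):
  i=0: a_0=18, p_0 = 18*1 + 0 = 18, q_0 = 18*0 + 1 = 1.
  i=1: a_1=9, p_1 = 9*18 + 1 = 163, q_1 = 9*1 + 0 = 9.
Check: 163^2 - 328*9^2 = 26569 - 26568 = 1, so (x, y) = (163, 9) solves the equation, and by the theorem it is the least positive solution.

(x, y) = (163, 9)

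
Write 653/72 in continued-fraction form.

Run the Euclidean algorithm on 653 and 72; the successive quotients are the partial quotients a_0, a_1, ... (each step inverts the fractional part left over by the previous one):
  653 = 9*72 + 5, so a_0 = 9.
  72 = 14*5 + 2, so a_1 = 14.
  5 = 2*2 + 1, so a_2 = 2.
  2 = 2*1 + 0, so a_3 = 2.
The remainder reaches 0 after 4 divisions, so the expansion has 4 partial quotients, read off in order.

[9; 14, 2, 2]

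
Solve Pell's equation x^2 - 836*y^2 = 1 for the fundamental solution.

(x, y) = (46551, 1610)

First expand sqrt(836) as a continued fraction. With x_i = (sqrt(836) + m_i)/d_i and (m_0, d_0) = (0, 1): a_0 = floor(sqrt(836)) = 28, since 28^2 = 784 <= 836 < 841 = 29^2.
Iterate m_{i+1} = d_i*a_i - m_i, d_{i+1} = (836 - m_{i+1}^2)/d_i, a_{i+1} = floor((a_0 + m_{i+1})/d_{i+1}):
  m_1 = 1*28 - 0 = 28, d_1 = (836 - 28^2)/1 = 52/1 = 52, a_1 = floor((28 + 28)/52) = 1.
  m_2 = 52*1 - 28 = 24, d_2 = (836 - 24^2)/52 = 260/52 = 5, a_2 = floor((28 + 24)/5) = 10.
  m_3 = 5*10 - 24 = 26, d_3 = (836 - 26^2)/5 = 160/5 = 32, a_3 = floor((28 + 26)/32) = 1.
  m_4 = 32*1 - 26 = 6, d_4 = (836 - 6^2)/32 = 800/32 = 25, a_4 = floor((28 + 6)/25) = 1.
  m_5 = 25*1 - 6 = 19, d_5 = (836 - 19^2)/25 = 475/25 = 19, a_5 = floor((28 + 19)/19) = 2.
  m_6 = 19*2 - 19 = 19, d_6 = (836 - 19^2)/19 = 475/19 = 25, a_6 = floor((28 + 19)/25) = 1.
  m_7 = 25*1 - 19 = 6, d_7 = (836 - 6^2)/25 = 800/25 = 32, a_7 = floor((28 + 6)/32) = 1.
  m_8 = 32*1 - 6 = 26, d_8 = (836 - 26^2)/32 = 160/32 = 5, a_8 = floor((28 + 26)/5) = 10.
  m_9 = 5*10 - 26 = 24, d_9 = (836 - 24^2)/5 = 260/5 = 52, a_9 = floor((28 + 24)/52) = 1.
  m_10 = 52*1 - 24 = 28, d_10 = (836 - 28^2)/52 = 52/52 = 1, a_10 = floor((28 + 28)/1) = 56.
  m_11 = 1*56 - 28 = 28, d_11 = (836 - 28^2)/1 = 52/1 = 52: (m_11, d_11) = (m_1, d_1) = (28, 52), so from here the quotients repeat a_1, ..., a_10; the period length is 10.
So sqrt(836) = [28; (1, 10, 1, 1, 2, 1, 1, 10, 1, 56)] with period length k = 10.
k is even, so the fundamental solution of x^2 - 836y^2 = 1 is (p_{k-1}, q_{k-1}) = (p_9, q_9); compute convergents through index 9.
Convergents (p_i = a_i*p_{i-1} + p_{i-2}, q_i = a_i*q_{i-1} + q_{i-2} with p_{-2}=0, p_{-1}=1, q_{-2}=1, q_{-1}=0):
  i=0: a_0=28, p_0 = 28*1 + 0 = 28, q_0 = 28*0 + 1 = 1.
  i=1: a_1=1, p_1 = 1*28 + 1 = 29, q_1 = 1*1 + 0 = 1.
  i=2: a_2=10, p_2 = 10*29 + 28 = 318, q_2 = 10*1 + 1 = 11.
  i=3: a_3=1, p_3 = 1*318 + 29 = 347, q_3 = 1*11 + 1 = 12.
  i=4: a_4=1, p_4 = 1*347 + 318 = 665, q_4 = 1*12 + 11 = 23.
  i=5: a_5=2, p_5 = 2*665 + 347 = 1677, q_5 = 2*23 + 12 = 58.
  i=6: a_6=1, p_6 = 1*1677 + 665 = 2342, q_6 = 1*58 + 23 = 81.
  i=7: a_7=1, p_7 = 1*2342 + 1677 = 4019, q_7 = 1*81 + 58 = 139.
  i=8: a_8=10, p_8 = 10*4019 + 2342 = 42532, q_8 = 10*139 + 81 = 1471.
  i=9: a_9=1, p_9 = 1*42532 + 4019 = 46551, q_9 = 1*1471 + 139 = 1610.
Check: 46551^2 - 836*1610^2 = 2166995601 - 2166995600 = 1, so (x, y) = (46551, 1610) solves the equation, and by the theorem it is the least positive solution.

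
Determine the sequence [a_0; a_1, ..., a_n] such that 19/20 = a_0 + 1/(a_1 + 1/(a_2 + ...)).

[0; 1, 19]

Run the Euclidean algorithm on 19 and 20; the successive quotients are the partial quotients a_0, a_1, ... (each step inverts the fractional part left over by the previous one):
  19 = 0*20 + 19, so a_0 = 0.
  20 = 1*19 + 1, so a_1 = 1.
  19 = 19*1 + 0, so a_2 = 19.
The remainder reaches 0 after 3 divisions, so the expansion has 3 partial quotients, read off in order.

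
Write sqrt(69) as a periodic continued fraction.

[8; (3, 3, 1, 4, 1, 3, 3, 16)]

Write x_i = (sqrt(69) + m_i)/d_i with (m_0, d_0) = (0, 1). a_0 = floor(sqrt(69)) = 8, since 8^2 = 64 <= 69 < 81 = 9^2.
Iterate m_{i+1} = d_i*a_i - m_i, d_{i+1} = (69 - m_{i+1}^2)/d_i, a_{i+1} = floor((a_0 + m_{i+1})/d_{i+1}):
  m_1 = 1*8 - 0 = 8, d_1 = (69 - 8^2)/1 = 5/1 = 5, a_1 = floor((8 + 8)/5) = 3.
  m_2 = 5*3 - 8 = 7, d_2 = (69 - 7^2)/5 = 20/5 = 4, a_2 = floor((8 + 7)/4) = 3.
  m_3 = 4*3 - 7 = 5, d_3 = (69 - 5^2)/4 = 44/4 = 11, a_3 = floor((8 + 5)/11) = 1.
  m_4 = 11*1 - 5 = 6, d_4 = (69 - 6^2)/11 = 33/11 = 3, a_4 = floor((8 + 6)/3) = 4.
  m_5 = 3*4 - 6 = 6, d_5 = (69 - 6^2)/3 = 33/3 = 11, a_5 = floor((8 + 6)/11) = 1.
  m_6 = 11*1 - 6 = 5, d_6 = (69 - 5^2)/11 = 44/11 = 4, a_6 = floor((8 + 5)/4) = 3.
  m_7 = 4*3 - 5 = 7, d_7 = (69 - 7^2)/4 = 20/4 = 5, a_7 = floor((8 + 7)/5) = 3.
  m_8 = 5*3 - 7 = 8, d_8 = (69 - 8^2)/5 = 5/5 = 1, a_8 = floor((8 + 8)/1) = 16.
  m_9 = 1*16 - 8 = 8, d_9 = (69 - 8^2)/1 = 5/1 = 5: (m_9, d_9) = (m_1, d_1) = (8, 5), so from here the quotients repeat a_1, ..., a_8; the period length is 8.
Hence the expansion of sqrt(69) is a_0 = 8 followed by the repeating block 3, 3, 1, 4, 1, 3, 3, 16 (period 8).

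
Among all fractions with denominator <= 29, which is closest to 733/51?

Expand x = 733/51 as a continued fraction with the Euclidean algorithm:
  733 = 14*51 + 19, so a_0 = 14.
  51 = 2*19 + 13, so a_1 = 2.
  19 = 1*13 + 6, so a_2 = 1.
  13 = 2*6 + 1, so a_3 = 2.
  6 = 6*1 + 0, so a_4 = 6.
so x = [14; 2, 1, 2, 6].
Convergents (p_i = a_i*p_{i-1} + p_{i-2}, q_i = a_i*q_{i-1} + q_{i-2} with p_{-2}=0, p_{-1}=1, q_{-2}=1, q_{-1}=0), until the denominator exceeds 29:
  i=0: a_0=14, p_0 = 14*1 + 0 = 14, q_0 = 14*0 + 1 = 1.
  i=1: a_1=2, p_1 = 2*14 + 1 = 29, q_1 = 2*1 + 0 = 2.
  i=2: a_2=1, p_2 = 1*29 + 14 = 43, q_2 = 1*2 + 1 = 3.
  i=3: a_3=2, p_3 = 2*43 + 29 = 115, q_3 = 2*3 + 2 = 8.
  i=4: a_4=6, p_4 = 6*115 + 43 = 733, q_4 = 6*8 + 3 = 51.
q_4 = 51 > 29, so the last convergent with denominator <= 29 is p_3/q_3 = 115/8.
The closest fraction with denominator <= 29 is either p_3/q_3 or the intermediate fraction (k*p_3 + p_2)/(k*q_3 + q_2) with the largest k >= 1 whose denominator stays <= 29; these approach x as k grows, and every other convergent or intermediate fraction in range is farther away.
Largest k: floor((29 - q_2)/q_3) = floor((29 - 3)/8) = 3.
That gives (3*115 + 43)/(3*8 + 3) = 388/27.
Compare the errors: |x - 115/8| = |733*8 - 115*51|/(51*8) = 1/408, and |x - 388/27| = |733*27 - 388*51|/(51*27) = 3/1377.
Cross-multiplying, 3*408 = 1224 < 1377 = 1*1377, so 3/1377 is smaller: the intermediate fraction 388/27 is closer to x than 115/8.

388/27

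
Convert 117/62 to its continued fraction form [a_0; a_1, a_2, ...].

[1; 1, 7, 1, 6]

Run the Euclidean algorithm on 117 and 62; the successive quotients are the partial quotients a_0, a_1, ... (each step inverts the fractional part left over by the previous one):
  117 = 1*62 + 55, so a_0 = 1.
  62 = 1*55 + 7, so a_1 = 1.
  55 = 7*7 + 6, so a_2 = 7.
  7 = 1*6 + 1, so a_3 = 1.
  6 = 6*1 + 0, so a_4 = 6.
The remainder reaches 0 after 5 divisions, so the expansion has 5 partial quotients, read off in order.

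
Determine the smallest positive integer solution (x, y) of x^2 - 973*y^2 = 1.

(x, y) = (903223, 28956)

First expand sqrt(973) as a continued fraction. With x_i = (sqrt(973) + m_i)/d_i and (m_0, d_0) = (0, 1): a_0 = floor(sqrt(973)) = 31, since 31^2 = 961 <= 973 < 1024 = 32^2.
Iterate m_{i+1} = d_i*a_i - m_i, d_{i+1} = (973 - m_{i+1}^2)/d_i, a_{i+1} = floor((a_0 + m_{i+1})/d_{i+1}):
  m_1 = 1*31 - 0 = 31, d_1 = (973 - 31^2)/1 = 12/1 = 12, a_1 = floor((31 + 31)/12) = 5.
  m_2 = 12*5 - 31 = 29, d_2 = (973 - 29^2)/12 = 132/12 = 11, a_2 = floor((31 + 29)/11) = 5.
  m_3 = 11*5 - 29 = 26, d_3 = (973 - 26^2)/11 = 297/11 = 27, a_3 = floor((31 + 26)/27) = 2.
  m_4 = 27*2 - 26 = 28, d_4 = (973 - 28^2)/27 = 189/27 = 7, a_4 = floor((31 + 28)/7) = 8.
  m_5 = 7*8 - 28 = 28, d_5 = (973 - 28^2)/7 = 189/7 = 27, a_5 = floor((31 + 28)/27) = 2.
  m_6 = 27*2 - 28 = 26, d_6 = (973 - 26^2)/27 = 297/27 = 11, a_6 = floor((31 + 26)/11) = 5.
  m_7 = 11*5 - 26 = 29, d_7 = (973 - 29^2)/11 = 132/11 = 12, a_7 = floor((31 + 29)/12) = 5.
  m_8 = 12*5 - 29 = 31, d_8 = (973 - 31^2)/12 = 12/12 = 1, a_8 = floor((31 + 31)/1) = 62.
  m_9 = 1*62 - 31 = 31, d_9 = (973 - 31^2)/1 = 12/1 = 12: (m_9, d_9) = (m_1, d_1) = (31, 12), so from here the quotients repeat a_1, ..., a_8; the period length is 8.
So sqrt(973) = [31; (5, 5, 2, 8, 2, 5, 5, 62)] with period length k = 8.
k is even, so the fundamental solution of x^2 - 973y^2 = 1 is (p_{k-1}, q_{k-1}) = (p_7, q_7); compute convergents through index 7.
Convergents (p_i = a_i*p_{i-1} + p_{i-2}, q_i = a_i*q_{i-1} + q_{i-2} with p_{-2}=0, p_{-1}=1, q_{-2}=1, q_{-1}=0):
  i=0: a_0=31, p_0 = 31*1 + 0 = 31, q_0 = 31*0 + 1 = 1.
  i=1: a_1=5, p_1 = 5*31 + 1 = 156, q_1 = 5*1 + 0 = 5.
  i=2: a_2=5, p_2 = 5*156 + 31 = 811, q_2 = 5*5 + 1 = 26.
  i=3: a_3=2, p_3 = 2*811 + 156 = 1778, q_3 = 2*26 + 5 = 57.
  i=4: a_4=8, p_4 = 8*1778 + 811 = 15035, q_4 = 8*57 + 26 = 482.
  i=5: a_5=2, p_5 = 2*15035 + 1778 = 31848, q_5 = 2*482 + 57 = 1021.
  i=6: a_6=5, p_6 = 5*31848 + 15035 = 174275, q_6 = 5*1021 + 482 = 5587.
  i=7: a_7=5, p_7 = 5*174275 + 31848 = 903223, q_7 = 5*5587 + 1021 = 28956.
Check: 903223^2 - 973*28956^2 = 815811787729 - 815811787728 = 1, so (x, y) = (903223, 28956) solves the equation, and by the theorem it is the least positive solution.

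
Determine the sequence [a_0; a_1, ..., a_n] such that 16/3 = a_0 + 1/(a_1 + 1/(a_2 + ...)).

[5; 3]

Run the Euclidean algorithm on 16 and 3; the successive quotients are the partial quotients a_0, a_1, ... (each step inverts the fractional part left over by the previous one):
  16 = 5*3 + 1, so a_0 = 5.
  3 = 3*1 + 0, so a_1 = 3.
The remainder reaches 0 after 2 divisions, so the expansion has 2 partial quotients, read off in order.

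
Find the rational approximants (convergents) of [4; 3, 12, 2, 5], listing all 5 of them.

Using the convergent recurrence p_i = a_i*p_{i-1} + p_{i-2}, q_i = a_i*q_{i-1} + q_{i-2} with p_{-2}=0, p_{-1}=1, q_{-2}=1, q_{-1}=0:
  i=0: a_0=4, p_0 = 4*1 + 0 = 4, q_0 = 4*0 + 1 = 1.
  i=1: a_1=3, p_1 = 3*4 + 1 = 13, q_1 = 3*1 + 0 = 3.
  i=2: a_2=12, p_2 = 12*13 + 4 = 160, q_2 = 12*3 + 1 = 37.
  i=3: a_3=2, p_3 = 2*160 + 13 = 333, q_3 = 2*37 + 3 = 77.
  i=4: a_4=5, p_4 = 5*333 + 160 = 1825, q_4 = 5*77 + 37 = 422.

4/1, 13/3, 160/37, 333/77, 1825/422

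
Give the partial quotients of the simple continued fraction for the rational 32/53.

Run the Euclidean algorithm on 32 and 53; the successive quotients are the partial quotients a_0, a_1, ... (each step inverts the fractional part left over by the previous one):
  32 = 0*53 + 32, so a_0 = 0.
  53 = 1*32 + 21, so a_1 = 1.
  32 = 1*21 + 11, so a_2 = 1.
  21 = 1*11 + 10, so a_3 = 1.
  11 = 1*10 + 1, so a_4 = 1.
  10 = 10*1 + 0, so a_5 = 10.
The remainder reaches 0 after 6 divisions, so the expansion has 6 partial quotients, read off in order.

[0; 1, 1, 1, 1, 10]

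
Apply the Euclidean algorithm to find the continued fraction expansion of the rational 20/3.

Run the Euclidean algorithm on 20 and 3; the successive quotients are the partial quotients a_0, a_1, ... (each step inverts the fractional part left over by the previous one):
  20 = 6*3 + 2, so a_0 = 6.
  3 = 1*2 + 1, so a_1 = 1.
  2 = 2*1 + 0, so a_2 = 2.
The remainder reaches 0 after 3 divisions, so the expansion has 3 partial quotients, read off in order.

[6; 1, 2]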